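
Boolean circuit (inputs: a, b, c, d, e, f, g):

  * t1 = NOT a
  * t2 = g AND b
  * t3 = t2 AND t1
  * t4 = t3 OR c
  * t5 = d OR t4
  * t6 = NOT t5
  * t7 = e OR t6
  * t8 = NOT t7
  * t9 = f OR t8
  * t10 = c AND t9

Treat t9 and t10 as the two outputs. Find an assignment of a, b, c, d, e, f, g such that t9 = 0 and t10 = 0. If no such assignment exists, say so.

Check with a=0, b=0, c=0, d=0, e=0, f=0, g=0:
t1 = NOT a = NOT 0 = 1
t2 = g AND b = 0 AND 0 = 0
t3 = t2 AND t1 = 0 AND 1 = 0
t4 = t3 OR c = 0 OR 0 = 0
t5 = d OR t4 = 0 OR 0 = 0
t6 = NOT t5 = NOT 0 = 1
t7 = e OR t6 = 0 OR 1 = 1
t8 = NOT t7 = NOT 1 = 0
t9 = f OR t8 = 0 OR 0 = 0
t10 = c AND t9 = 0 AND 0 = 0
So t9 = 0 and t10 = 0.

a=0, b=0, c=0, d=0, e=0, f=0, g=0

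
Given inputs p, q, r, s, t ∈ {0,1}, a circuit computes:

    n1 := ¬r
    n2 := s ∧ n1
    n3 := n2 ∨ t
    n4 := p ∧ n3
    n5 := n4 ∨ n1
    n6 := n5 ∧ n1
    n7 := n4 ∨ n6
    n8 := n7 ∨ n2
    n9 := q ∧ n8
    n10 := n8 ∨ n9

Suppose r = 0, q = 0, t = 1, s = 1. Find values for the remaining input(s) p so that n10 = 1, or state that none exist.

Check with r = 0, q = 0, t = 1, s = 1 and p=0:
n1 = ¬r = ¬0 = 1
n2 = s ∧ n1 = 1 ∧ 1 = 1
n3 = n2 ∨ t = 1 ∨ 1 = 1
n4 = p ∧ n3 = 0 ∧ 1 = 0
n5 = n4 ∨ n1 = 0 ∨ 1 = 1
n6 = n5 ∧ n1 = 1 ∧ 1 = 1
n7 = n4 ∨ n6 = 0 ∨ 1 = 1
n8 = n7 ∨ n2 = 1 ∨ 1 = 1
n9 = q ∧ n8 = 0 ∧ 1 = 0
n10 = n8 ∨ n9 = 1 ∨ 0 = 1
So n10 = 1.

p=0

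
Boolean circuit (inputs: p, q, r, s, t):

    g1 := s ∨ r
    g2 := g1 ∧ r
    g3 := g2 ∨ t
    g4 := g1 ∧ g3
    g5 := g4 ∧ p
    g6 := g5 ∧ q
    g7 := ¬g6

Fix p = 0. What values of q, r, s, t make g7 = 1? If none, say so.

q=0, r=0, s=1, t=1

g7 = ¬g6 must be 1, so g6 = 0.
Check with p = 0 and q=0, r=0, s=1, t=1:
g1 = s ∨ r = 1 ∨ 0 = 1
g2 = g1 ∧ r = 1 ∧ 0 = 0
g3 = g2 ∨ t = 0 ∨ 1 = 1
g4 = g1 ∧ g3 = 1 ∧ 1 = 1
g5 = g4 ∧ p = 1 ∧ 0 = 0
g6 = g5 ∧ q = 0 ∧ 0 = 0
g7 = ¬g6 = ¬0 = 1
So g7 = 1.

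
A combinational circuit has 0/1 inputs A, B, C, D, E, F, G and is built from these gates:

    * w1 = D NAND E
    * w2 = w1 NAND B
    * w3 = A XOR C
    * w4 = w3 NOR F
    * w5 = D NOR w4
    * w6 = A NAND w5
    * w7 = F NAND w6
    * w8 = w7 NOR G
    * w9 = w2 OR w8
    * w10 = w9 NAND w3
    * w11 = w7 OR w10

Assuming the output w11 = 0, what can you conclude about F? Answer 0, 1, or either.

1

w11 = w7 OR w10 must be 0, so both w7 = 0 and w10 = 0.
Every assignment with w11 = 0 has F = 1; there are 20 such assignment(s).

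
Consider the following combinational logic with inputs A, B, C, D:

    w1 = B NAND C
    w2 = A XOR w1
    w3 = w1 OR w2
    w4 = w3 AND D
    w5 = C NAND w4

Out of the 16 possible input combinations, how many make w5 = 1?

13

w5 = C NAND w4 must be 1, so at least one of C, w4 is 0.
Enumerating the 16 input combinations, 13 give w5 = 1 and 3 give w5 = 0.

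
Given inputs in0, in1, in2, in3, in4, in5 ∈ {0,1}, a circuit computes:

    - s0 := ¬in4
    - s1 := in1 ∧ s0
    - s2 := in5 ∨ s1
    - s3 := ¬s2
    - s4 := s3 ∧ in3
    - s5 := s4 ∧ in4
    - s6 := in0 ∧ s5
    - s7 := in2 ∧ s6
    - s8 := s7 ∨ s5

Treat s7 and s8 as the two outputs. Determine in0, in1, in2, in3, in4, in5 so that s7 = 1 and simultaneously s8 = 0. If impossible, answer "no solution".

no solution exists

Across all 64 input combinations, none give both s7 = 1 and s8 = 0.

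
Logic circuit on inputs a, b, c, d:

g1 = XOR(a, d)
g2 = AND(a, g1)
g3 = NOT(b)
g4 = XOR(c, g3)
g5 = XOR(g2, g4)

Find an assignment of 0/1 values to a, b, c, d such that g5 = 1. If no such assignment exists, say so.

g5 = XOR(g2, g4) must be 1, so g2 and g4 differ.
Check with a=1, b=1, c=0, d=0:
g1 = XOR(a, d) = XOR(1, 0) = 1
g2 = AND(a, g1) = AND(1, 1) = 1
g3 = NOT(b) = NOT 1 = 0
g4 = XOR(c, g3) = XOR(0, 0) = 0
g5 = XOR(g2, g4) = XOR(1, 0) = 1
So g5 = 1 as required.

a=1, b=1, c=0, d=0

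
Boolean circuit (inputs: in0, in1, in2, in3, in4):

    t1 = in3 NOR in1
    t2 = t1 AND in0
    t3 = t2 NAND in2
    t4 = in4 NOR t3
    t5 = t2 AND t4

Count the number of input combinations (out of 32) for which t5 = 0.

t5 = t2 AND t4 must be 0, so at least one of t2, t4 is 0.
Enumerating the 32 input combinations, 31 give t5 = 0 and 1 give t5 = 1.

31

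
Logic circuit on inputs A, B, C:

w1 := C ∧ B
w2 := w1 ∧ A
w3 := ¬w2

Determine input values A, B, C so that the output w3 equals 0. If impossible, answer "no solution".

A=1, B=1, C=1

w3 = ¬w2 must be 0, so w2 = 1.
Check with A=1, B=1, C=1:
w1 = C ∧ B = 1 ∧ 1 = 1
w2 = w1 ∧ A = 1 ∧ 1 = 1
w3 = ¬w2 = ¬1 = 0
So w3 = 0 as required.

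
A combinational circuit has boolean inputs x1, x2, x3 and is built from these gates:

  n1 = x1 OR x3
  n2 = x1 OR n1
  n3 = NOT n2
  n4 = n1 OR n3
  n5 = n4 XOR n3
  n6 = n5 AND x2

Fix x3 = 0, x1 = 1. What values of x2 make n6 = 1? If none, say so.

x2=1

n6 = n5 AND x2 must be 1, so both n5 = 1 and x2 = 1.
Check with x3 = 0, x1 = 1 and x2=1:
n1 = x1 OR x3 = 1 OR 0 = 1
n2 = x1 OR n1 = 1 OR 1 = 1
n3 = NOT n2 = NOT 1 = 0
n4 = n1 OR n3 = 1 OR 0 = 1
n5 = n4 XOR n3 = 1 XOR 0 = 1
n6 = n5 AND x2 = 1 AND 1 = 1
So n6 = 1.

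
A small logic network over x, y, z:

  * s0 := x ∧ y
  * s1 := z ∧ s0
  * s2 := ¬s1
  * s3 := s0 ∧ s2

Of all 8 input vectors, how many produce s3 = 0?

s3 = s0 ∧ s2 must be 0, so at least one of s0, s2 is 0.
Enumerating the 8 input combinations, 7 give s3 = 0 and 1 give s3 = 1.

7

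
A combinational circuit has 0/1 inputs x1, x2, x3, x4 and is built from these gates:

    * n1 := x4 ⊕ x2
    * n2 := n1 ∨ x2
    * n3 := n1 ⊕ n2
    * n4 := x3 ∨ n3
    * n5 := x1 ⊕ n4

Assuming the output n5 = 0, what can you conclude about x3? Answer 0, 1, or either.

either

Both values of x3 occur among assignments with n5 = 0:
  x3=0: x1=0, x2=0, x3=0, x4=0
  x3=1: x1=1, x2=0, x3=1, x4=0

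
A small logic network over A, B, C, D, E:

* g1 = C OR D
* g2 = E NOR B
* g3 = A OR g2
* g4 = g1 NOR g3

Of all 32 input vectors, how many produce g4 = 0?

29

g4 = g1 NOR g3 must be 0, so at least one of g1, g3 is 1.
Enumerating the 32 input combinations, 29 give g4 = 0 and 3 give g4 = 1.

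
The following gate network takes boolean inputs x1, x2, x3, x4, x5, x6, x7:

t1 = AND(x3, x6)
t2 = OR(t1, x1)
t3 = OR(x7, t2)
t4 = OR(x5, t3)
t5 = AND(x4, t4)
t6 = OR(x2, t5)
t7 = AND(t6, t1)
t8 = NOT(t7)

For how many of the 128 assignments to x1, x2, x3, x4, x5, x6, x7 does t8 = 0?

t8 = NOT(t7) must be 0, so t7 = 1.
t7 = AND(t6, t1) must be 1, so both t6 = 1 and t1 = 1.
Enumerating the 128 input combinations, 24 give t8 = 0 and 104 give t8 = 1.

24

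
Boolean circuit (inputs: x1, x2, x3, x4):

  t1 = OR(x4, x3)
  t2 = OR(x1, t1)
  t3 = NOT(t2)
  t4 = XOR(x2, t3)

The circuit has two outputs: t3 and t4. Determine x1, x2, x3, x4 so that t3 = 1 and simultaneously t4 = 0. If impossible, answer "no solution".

Check with x1=0, x2=1, x3=0, x4=0:
t1 = OR(x4, x3) = OR(0, 0) = 0
t2 = OR(x1, t1) = OR(0, 0) = 0
t3 = NOT(t2) = NOT 0 = 1
t4 = XOR(x2, t3) = XOR(1, 1) = 0
So t3 = 1 and t4 = 0.

x1=0, x2=1, x3=0, x4=0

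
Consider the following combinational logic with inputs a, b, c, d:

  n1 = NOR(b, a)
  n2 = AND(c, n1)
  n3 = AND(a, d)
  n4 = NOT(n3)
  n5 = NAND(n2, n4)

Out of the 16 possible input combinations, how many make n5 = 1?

n5 = NAND(n2, n4) must be 1, so at least one of n2, n4 is 0.
Enumerating the 16 input combinations, 14 give n5 = 1 and 2 give n5 = 0.

14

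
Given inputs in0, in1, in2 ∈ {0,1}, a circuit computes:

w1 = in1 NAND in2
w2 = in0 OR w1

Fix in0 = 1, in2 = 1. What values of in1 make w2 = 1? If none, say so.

w2 = in0 OR w1 must be 1, so at least one of in0, w1 is 1.
Check with in0 = 1, in2 = 1 and in1=1:
w1 = in1 NAND in2 = 1 NAND 1 = 0
w2 = in0 OR w1 = 1 OR 0 = 1
So w2 = 1.

in1=1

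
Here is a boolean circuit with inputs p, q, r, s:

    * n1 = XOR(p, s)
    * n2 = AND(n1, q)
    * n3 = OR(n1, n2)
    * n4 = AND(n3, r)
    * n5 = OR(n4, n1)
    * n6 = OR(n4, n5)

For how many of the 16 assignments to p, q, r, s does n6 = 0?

n6 = OR(n4, n5) must be 0, so both n4 = 0 and n5 = 0.
n4 = AND(n3, r) must be 0, so at least one of n3, r is 0.
n5 = OR(n4, n1) must be 0, so both n4 = 0 and n1 = 0.
Enumerating the 16 input combinations, 8 give n6 = 0 and 8 give n6 = 1.

8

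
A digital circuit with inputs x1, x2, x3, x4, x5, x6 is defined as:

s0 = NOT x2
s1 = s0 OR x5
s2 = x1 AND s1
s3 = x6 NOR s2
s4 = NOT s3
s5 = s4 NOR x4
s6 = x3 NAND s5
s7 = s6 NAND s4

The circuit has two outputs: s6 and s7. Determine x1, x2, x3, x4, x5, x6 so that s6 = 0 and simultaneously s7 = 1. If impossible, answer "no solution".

x1=1, x2=1, x3=1, x4=0, x5=0, x6=0

Check with x1=1, x2=1, x3=1, x4=0, x5=0, x6=0:
s0 = NOT x2 = NOT 1 = 0
s1 = s0 OR x5 = 0 OR 0 = 0
s2 = x1 AND s1 = 1 AND 0 = 0
s3 = x6 NOR s2 = 0 NOR 0 = 1
s4 = NOT s3 = NOT 1 = 0
s5 = s4 NOR x4 = 0 NOR 0 = 1
s6 = x3 NAND s5 = 1 NAND 1 = 0
s7 = s6 NAND s4 = 0 NAND 0 = 1
So s6 = 0 and s7 = 1.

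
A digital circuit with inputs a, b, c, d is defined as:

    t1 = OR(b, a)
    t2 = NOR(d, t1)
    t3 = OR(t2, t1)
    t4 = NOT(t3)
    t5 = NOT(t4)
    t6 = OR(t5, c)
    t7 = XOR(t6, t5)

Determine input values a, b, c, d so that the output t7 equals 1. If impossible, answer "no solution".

a=0, b=0, c=1, d=1

Check with a=0, b=0, c=1, d=1:
t1 = OR(b, a) = OR(0, 0) = 0
t2 = NOR(d, t1) = NOR(1, 0) = 0
t3 = OR(t2, t1) = OR(0, 0) = 0
t4 = NOT(t3) = NOT 0 = 1
t5 = NOT(t4) = NOT 1 = 0
t6 = OR(t5, c) = OR(0, 1) = 1
t7 = XOR(t6, t5) = XOR(1, 0) = 1
So t7 = 1 as required.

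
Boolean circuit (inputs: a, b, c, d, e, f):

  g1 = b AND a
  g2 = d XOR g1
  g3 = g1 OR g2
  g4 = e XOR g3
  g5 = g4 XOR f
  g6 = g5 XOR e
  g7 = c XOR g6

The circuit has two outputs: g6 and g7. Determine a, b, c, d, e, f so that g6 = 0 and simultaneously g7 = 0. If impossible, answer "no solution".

Check with a=0, b=0, c=0, d=0, e=1, f=0:
g1 = b AND a = 0 AND 0 = 0
g2 = d XOR g1 = 0 XOR 0 = 0
g3 = g1 OR g2 = 0 OR 0 = 0
g4 = e XOR g3 = 1 XOR 0 = 1
g5 = g4 XOR f = 1 XOR 0 = 1
g6 = g5 XOR e = 1 XOR 1 = 0
g7 = c XOR g6 = 0 XOR 0 = 0
So g6 = 0 and g7 = 0.

a=0, b=0, c=0, d=0, e=1, f=0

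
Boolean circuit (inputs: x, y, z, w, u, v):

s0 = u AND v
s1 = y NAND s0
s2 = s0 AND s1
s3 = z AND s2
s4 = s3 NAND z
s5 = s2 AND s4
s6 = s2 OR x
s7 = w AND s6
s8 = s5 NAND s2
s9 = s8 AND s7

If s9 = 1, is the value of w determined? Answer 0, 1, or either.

1

s9 = s8 AND s7 must be 1, so both s8 = 1 and s7 = 1.
s8 = s5 NAND s2 must be 1, so at least one of s5, s2 is 0.
s7 = w AND s6 must be 1, so both w = 1 and s6 = 1.
Every assignment with s9 = 1 has w = 1; there are 16 such assignment(s).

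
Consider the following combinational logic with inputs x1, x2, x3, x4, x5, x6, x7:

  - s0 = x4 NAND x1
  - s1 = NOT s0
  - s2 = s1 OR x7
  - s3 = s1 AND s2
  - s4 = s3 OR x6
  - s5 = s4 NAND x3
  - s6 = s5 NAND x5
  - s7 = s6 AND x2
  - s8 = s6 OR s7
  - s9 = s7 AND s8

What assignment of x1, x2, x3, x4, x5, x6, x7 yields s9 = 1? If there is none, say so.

Check with x1=1, x2=1, x3=0, x4=1, x5=0, x6=0, x7=1:
s0 = x4 NAND x1 = 1 NAND 1 = 0
s1 = NOT s0 = NOT 0 = 1
s2 = s1 OR x7 = 1 OR 1 = 1
s3 = s1 AND s2 = 1 AND 1 = 1
s4 = s3 OR x6 = 1 OR 0 = 1
s5 = s4 NAND x3 = 1 NAND 0 = 1
s6 = s5 NAND x5 = 1 NAND 0 = 1
s7 = s6 AND x2 = 1 AND 1 = 1
s8 = s6 OR s7 = 1 OR 1 = 1
s9 = s7 AND s8 = 1 AND 1 = 1
So s9 = 1 as required.

x1=1, x2=1, x3=0, x4=1, x5=0, x6=0, x7=1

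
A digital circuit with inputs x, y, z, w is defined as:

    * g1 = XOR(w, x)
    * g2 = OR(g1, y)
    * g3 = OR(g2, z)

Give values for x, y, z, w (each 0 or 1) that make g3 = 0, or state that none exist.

g3 = OR(g2, z) must be 0, so both g2 = 0 and z = 0.
Check with x=1, y=0, z=0, w=1:
g1 = XOR(w, x) = XOR(1, 1) = 0
g2 = OR(g1, y) = OR(0, 0) = 0
g3 = OR(g2, z) = OR(0, 0) = 0
So g3 = 0 as required.

x=1, y=0, z=0, w=1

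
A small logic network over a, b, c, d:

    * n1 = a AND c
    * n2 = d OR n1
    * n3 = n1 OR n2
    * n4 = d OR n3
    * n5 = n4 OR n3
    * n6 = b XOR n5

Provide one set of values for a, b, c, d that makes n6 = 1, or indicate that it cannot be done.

a=0 b=1 c=0 d=0

n6 = b XOR n5 must be 1, so b and n5 differ.
Check with a=0 b=1 c=0 d=0:
n1 = a AND c = 0 AND 0 = 0
n2 = d OR n1 = 0 OR 0 = 0
n3 = n1 OR n2 = 0 OR 0 = 0
n4 = d OR n3 = 0 OR 0 = 0
n5 = n4 OR n3 = 0 OR 0 = 0
n6 = b XOR n5 = 1 XOR 0 = 1
So n6 = 1 as required.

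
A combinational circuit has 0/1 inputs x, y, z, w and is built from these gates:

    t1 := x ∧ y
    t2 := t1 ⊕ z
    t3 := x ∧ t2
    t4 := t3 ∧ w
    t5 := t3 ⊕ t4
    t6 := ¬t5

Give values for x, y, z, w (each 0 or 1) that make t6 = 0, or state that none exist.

t6 = ¬t5 must be 0, so t5 = 1.
Check with x=1 y=1 z=0 w=0:
t1 = x ∧ y = 1 ∧ 1 = 1
t2 = t1 ⊕ z = 1 ⊕ 0 = 1
t3 = x ∧ t2 = 1 ∧ 1 = 1
t4 = t3 ∧ w = 1 ∧ 0 = 0
t5 = t3 ⊕ t4 = 1 ⊕ 0 = 1
t6 = ¬t5 = ¬1 = 0
So t6 = 0 as required.

x=1 y=1 z=0 w=0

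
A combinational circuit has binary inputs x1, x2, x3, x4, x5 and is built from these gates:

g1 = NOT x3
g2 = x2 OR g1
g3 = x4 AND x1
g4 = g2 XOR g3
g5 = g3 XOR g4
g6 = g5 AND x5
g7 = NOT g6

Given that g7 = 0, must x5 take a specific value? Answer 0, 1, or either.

1

g7 = NOT g6 must be 0, so g6 = 1.
g6 = g5 AND x5 must be 1, so both g5 = 1 and x5 = 1.
Every assignment with g7 = 0 has x5 = 1; there are 12 such assignment(s).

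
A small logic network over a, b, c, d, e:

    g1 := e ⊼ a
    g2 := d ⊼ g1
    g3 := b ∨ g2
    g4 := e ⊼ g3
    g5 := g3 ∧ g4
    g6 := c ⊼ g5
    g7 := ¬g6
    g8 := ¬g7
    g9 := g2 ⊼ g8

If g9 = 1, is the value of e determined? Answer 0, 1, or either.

Both values of e occur among assignments with g9 = 1:
  e=0: a=0, b=0, c=0, d=1, e=0
  e=1: a=0, b=0, c=0, d=1, e=1

either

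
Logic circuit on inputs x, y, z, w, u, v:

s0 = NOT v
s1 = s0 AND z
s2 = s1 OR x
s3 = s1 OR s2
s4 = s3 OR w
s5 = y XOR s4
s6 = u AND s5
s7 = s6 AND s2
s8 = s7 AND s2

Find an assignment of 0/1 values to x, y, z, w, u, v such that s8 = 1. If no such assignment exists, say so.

s8 = s7 AND s2 must be 1, so both s7 = 1 and s2 = 1.
Check with x=1 y=0 z=0 w=0 u=1 v=0:
s0 = NOT v = NOT 0 = 1
s1 = s0 AND z = 1 AND 0 = 0
s2 = s1 OR x = 0 OR 1 = 1
s3 = s1 OR s2 = 0 OR 1 = 1
s4 = s3 OR w = 1 OR 0 = 1
s5 = y XOR s4 = 0 XOR 1 = 1
s6 = u AND s5 = 1 AND 1 = 1
s7 = s6 AND s2 = 1 AND 1 = 1
s8 = s7 AND s2 = 1 AND 1 = 1
So s8 = 1 as required.

x=1 y=0 z=0 w=0 u=1 v=0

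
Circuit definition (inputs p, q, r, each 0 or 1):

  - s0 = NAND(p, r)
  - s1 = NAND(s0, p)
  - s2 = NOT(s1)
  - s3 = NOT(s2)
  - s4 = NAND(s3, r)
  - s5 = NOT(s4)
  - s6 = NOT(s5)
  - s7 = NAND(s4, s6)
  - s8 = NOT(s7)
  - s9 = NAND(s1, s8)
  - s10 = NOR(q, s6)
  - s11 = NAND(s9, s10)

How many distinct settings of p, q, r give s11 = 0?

s11 = NAND(s9, s10) must be 0, so both s9 = 1 and s10 = 1.
Enumerating the 8 input combinations, 2 give s11 = 0 and 6 give s11 = 1.

2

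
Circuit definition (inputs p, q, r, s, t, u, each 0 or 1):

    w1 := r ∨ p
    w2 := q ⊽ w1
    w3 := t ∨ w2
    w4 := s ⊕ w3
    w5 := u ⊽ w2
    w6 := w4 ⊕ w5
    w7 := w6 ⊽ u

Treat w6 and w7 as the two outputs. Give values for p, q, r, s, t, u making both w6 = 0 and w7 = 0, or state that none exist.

Check with p=0, q=1, r=0, s=0, t=0, u=1:
w1 = r ∨ p = 0 ∨ 0 = 0
w2 = q ⊽ w1 = 1 ⊽ 0 = 0
w3 = t ∨ w2 = 0 ∨ 0 = 0
w4 = s ⊕ w3 = 0 ⊕ 0 = 0
w5 = u ⊽ w2 = 1 ⊽ 0 = 0
w6 = w4 ⊕ w5 = 0 ⊕ 0 = 0
w7 = w6 ⊽ u = 0 ⊽ 1 = 0
So w6 = 0 and w7 = 0.

p=0, q=1, r=0, s=0, t=0, u=1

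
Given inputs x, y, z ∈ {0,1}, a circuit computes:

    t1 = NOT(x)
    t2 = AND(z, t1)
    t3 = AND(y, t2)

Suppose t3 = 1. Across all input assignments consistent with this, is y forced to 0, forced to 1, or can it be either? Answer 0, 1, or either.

t3 = AND(y, t2) must be 1, so both y = 1 and t2 = 1.
t2 = AND(z, t1) must be 1, so both z = 1 and t1 = 1.
Every assignment with t3 = 1 has y = 1; there are 1 such assignment(s).
  x=0, y=1, z=1

1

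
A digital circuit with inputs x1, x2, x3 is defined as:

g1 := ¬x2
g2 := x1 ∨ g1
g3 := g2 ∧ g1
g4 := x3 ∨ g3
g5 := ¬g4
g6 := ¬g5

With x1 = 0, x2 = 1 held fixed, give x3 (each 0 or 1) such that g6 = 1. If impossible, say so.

x3=1

Check with x1 = 0, x2 = 1 and x3=1:
g1 = ¬x2 = ¬1 = 0
g2 = x1 ∨ g1 = 0 ∨ 0 = 0
g3 = g2 ∧ g1 = 0 ∧ 0 = 0
g4 = x3 ∨ g3 = 1 ∨ 0 = 1
g5 = ¬g4 = ¬1 = 0
g6 = ¬g5 = ¬0 = 1
So g6 = 1.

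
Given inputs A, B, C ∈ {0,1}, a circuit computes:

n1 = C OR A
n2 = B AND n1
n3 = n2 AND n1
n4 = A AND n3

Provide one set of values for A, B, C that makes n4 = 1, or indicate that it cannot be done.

A=1 B=1 C=1

n4 = A AND n3 must be 1, so both A = 1 and n3 = 1.
Check with A=1 B=1 C=1:
n1 = C OR A = 1 OR 1 = 1
n2 = B AND n1 = 1 AND 1 = 1
n3 = n2 AND n1 = 1 AND 1 = 1
n4 = A AND n3 = 1 AND 1 = 1
So n4 = 1 as required.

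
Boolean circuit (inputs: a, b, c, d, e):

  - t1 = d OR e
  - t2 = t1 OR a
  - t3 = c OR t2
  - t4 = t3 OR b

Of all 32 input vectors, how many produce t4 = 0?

t4 = t3 OR b must be 0, so both t3 = 0 and b = 0.
t3 = c OR t2 must be 0, so both c = 0 and t2 = 0.
Satisfying assignments:
  a=0, b=0, c=0, d=0, e=0

1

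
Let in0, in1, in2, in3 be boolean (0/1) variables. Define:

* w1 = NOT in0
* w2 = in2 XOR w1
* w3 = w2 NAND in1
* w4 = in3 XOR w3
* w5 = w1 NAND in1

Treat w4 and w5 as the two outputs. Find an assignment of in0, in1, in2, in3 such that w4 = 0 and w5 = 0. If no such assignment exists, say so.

in0=0 in1=1 in2=1 in3=1

Check with in0=0 in1=1 in2=1 in3=1:
w1 = NOT in0 = NOT 0 = 1
w2 = in2 XOR w1 = 1 XOR 1 = 0
w3 = w2 NAND in1 = 0 NAND 1 = 1
w4 = in3 XOR w3 = 1 XOR 1 = 0
w5 = w1 NAND in1 = 1 NAND 1 = 0
So w4 = 0 and w5 = 0.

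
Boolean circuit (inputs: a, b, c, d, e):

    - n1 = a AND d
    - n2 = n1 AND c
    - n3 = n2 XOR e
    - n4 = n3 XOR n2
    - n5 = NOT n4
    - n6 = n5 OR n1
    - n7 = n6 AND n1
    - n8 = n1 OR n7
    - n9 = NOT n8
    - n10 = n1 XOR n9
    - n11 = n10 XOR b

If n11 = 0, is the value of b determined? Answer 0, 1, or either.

1

n11 = n10 XOR b must be 0, so n10 and b are equal.
Every assignment with n11 = 0 has b = 1; there are 16 such assignment(s).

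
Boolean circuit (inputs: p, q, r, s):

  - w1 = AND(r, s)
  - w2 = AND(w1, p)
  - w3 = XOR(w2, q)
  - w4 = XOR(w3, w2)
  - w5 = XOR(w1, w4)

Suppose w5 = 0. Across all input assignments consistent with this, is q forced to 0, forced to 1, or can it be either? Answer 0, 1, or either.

Both values of q occur among assignments with w5 = 0:
  q=0: p=0, q=0, r=0, s=0
  q=1: p=0, q=1, r=1, s=1

either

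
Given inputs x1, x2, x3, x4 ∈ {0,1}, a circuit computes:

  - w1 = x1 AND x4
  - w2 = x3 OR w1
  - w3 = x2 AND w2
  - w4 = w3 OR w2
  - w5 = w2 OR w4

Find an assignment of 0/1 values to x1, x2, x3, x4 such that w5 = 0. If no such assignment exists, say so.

x1=0, x2=1, x3=0, x4=1

w5 = w2 OR w4 must be 0, so both w2 = 0 and w4 = 0.
w2 = x3 OR w1 must be 0, so both x3 = 0 and w1 = 0.
Check with x1=0, x2=1, x3=0, x4=1:
w1 = x1 AND x4 = 0 AND 1 = 0
w2 = x3 OR w1 = 0 OR 0 = 0
w3 = x2 AND w2 = 1 AND 0 = 0
w4 = w3 OR w2 = 0 OR 0 = 0
w5 = w2 OR w4 = 0 OR 0 = 0
So w5 = 0 as required.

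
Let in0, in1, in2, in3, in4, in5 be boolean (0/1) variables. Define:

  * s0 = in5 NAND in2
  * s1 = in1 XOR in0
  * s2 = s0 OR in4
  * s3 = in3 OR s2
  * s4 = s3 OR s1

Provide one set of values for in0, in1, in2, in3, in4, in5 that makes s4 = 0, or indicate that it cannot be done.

Check with in0=1 in1=1 in2=1 in3=0 in4=0 in5=1:
s0 = in5 NAND in2 = 1 NAND 1 = 0
s1 = in1 XOR in0 = 1 XOR 1 = 0
s2 = s0 OR in4 = 0 OR 0 = 0
s3 = in3 OR s2 = 0 OR 0 = 0
s4 = s3 OR s1 = 0 OR 0 = 0
So s4 = 0 as required.

in0=1 in1=1 in2=1 in3=0 in4=0 in5=1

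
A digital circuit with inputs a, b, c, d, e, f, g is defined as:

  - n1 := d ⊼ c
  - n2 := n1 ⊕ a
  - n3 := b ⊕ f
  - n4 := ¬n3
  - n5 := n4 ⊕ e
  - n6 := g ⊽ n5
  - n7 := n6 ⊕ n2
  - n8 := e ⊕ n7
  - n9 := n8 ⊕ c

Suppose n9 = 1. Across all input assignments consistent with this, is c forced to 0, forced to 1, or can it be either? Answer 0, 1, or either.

Both values of c occur among assignments with n9 = 1:
  c=0: a=0, b=0, c=0, d=0, e=0, f=0, g=0
  c=1: a=0, b=0, c=1, d=0, e=0, f=1, g=0

either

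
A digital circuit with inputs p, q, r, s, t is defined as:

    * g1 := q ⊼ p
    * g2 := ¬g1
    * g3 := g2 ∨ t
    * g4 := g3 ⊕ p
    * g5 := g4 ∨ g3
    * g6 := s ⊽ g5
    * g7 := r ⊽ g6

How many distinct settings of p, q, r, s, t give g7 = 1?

14

g7 = r ⊽ g6 must be 1, so both r = 0 and g6 = 0.
g6 = s ⊽ g5 must be 0, so at least one of s, g5 is 1.
Enumerating the 32 input combinations, 14 give g7 = 1 and 18 give g7 = 0.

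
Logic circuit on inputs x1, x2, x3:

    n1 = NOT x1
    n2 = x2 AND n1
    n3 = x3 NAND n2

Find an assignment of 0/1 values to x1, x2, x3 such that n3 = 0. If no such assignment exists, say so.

x1=0, x2=1, x3=1

n3 = x3 NAND n2 must be 0, so both x3 = 1 and n2 = 1.
Check with x1=0, x2=1, x3=1:
n1 = NOT x1 = NOT 0 = 1
n2 = x2 AND n1 = 1 AND 1 = 1
n3 = x3 NAND n2 = 1 NAND 1 = 0
So n3 = 0 as required.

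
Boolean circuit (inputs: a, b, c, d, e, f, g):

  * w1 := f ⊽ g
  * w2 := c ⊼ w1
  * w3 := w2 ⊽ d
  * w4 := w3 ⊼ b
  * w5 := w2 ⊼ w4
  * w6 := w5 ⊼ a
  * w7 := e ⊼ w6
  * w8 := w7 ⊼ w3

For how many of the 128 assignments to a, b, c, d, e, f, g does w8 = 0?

6

w8 = w7 ⊼ w3 must be 0, so both w7 = 1 and w3 = 1.
w7 = e ⊼ w6 must be 1, so at least one of e, w6 is 0.
Enumerating the 128 input combinations, 6 give w8 = 0 and 122 give w8 = 1.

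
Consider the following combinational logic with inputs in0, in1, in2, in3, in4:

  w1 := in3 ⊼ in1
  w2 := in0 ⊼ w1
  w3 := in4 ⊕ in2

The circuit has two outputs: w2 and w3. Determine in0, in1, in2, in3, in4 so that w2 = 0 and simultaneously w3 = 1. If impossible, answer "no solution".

Check with in0=1, in1=0, in2=1, in3=1, in4=0:
w1 = in3 ⊼ in1 = 1 ⊼ 0 = 1
w2 = in0 ⊼ w1 = 1 ⊼ 1 = 0
w3 = in4 ⊕ in2 = 0 ⊕ 1 = 1
So w2 = 0 and w3 = 1.

in0=1, in1=0, in2=1, in3=1, in4=0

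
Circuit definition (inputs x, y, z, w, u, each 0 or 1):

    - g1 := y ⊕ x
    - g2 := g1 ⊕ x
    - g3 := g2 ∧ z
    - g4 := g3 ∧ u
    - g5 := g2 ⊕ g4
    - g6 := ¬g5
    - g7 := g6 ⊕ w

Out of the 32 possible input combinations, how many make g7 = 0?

16

g7 = g6 ⊕ w must be 0, so g6 and w are equal.
Enumerating the 32 input combinations, 16 give g7 = 0 and 16 give g7 = 1.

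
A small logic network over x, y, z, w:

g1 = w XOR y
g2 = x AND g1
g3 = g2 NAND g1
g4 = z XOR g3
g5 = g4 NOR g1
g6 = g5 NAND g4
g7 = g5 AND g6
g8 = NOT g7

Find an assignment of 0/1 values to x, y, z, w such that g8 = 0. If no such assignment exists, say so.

x=1 y=0 z=1 w=0

g8 = NOT g7 must be 0, so g7 = 1.
g7 = g5 AND g6 must be 1, so both g5 = 1 and g6 = 1.
g5 = g4 NOR g1 must be 1, so both g4 = 0 and g1 = 0.
Check with x=1 y=0 z=1 w=0:
g1 = w XOR y = 0 XOR 0 = 0
g2 = x AND g1 = 1 AND 0 = 0
g3 = g2 NAND g1 = 0 NAND 0 = 1
g4 = z XOR g3 = 1 XOR 1 = 0
g5 = g4 NOR g1 = 0 NOR 0 = 1
g6 = g5 NAND g4 = 1 NAND 0 = 1
g7 = g5 AND g6 = 1 AND 1 = 1
g8 = NOT g7 = NOT 1 = 0
So g8 = 0 as required.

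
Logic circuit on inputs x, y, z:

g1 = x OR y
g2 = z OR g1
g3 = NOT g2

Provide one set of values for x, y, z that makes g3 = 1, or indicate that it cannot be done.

x=0, y=0, z=0

g3 = NOT g2 must be 1, so g2 = 0.
Check with x=0, y=0, z=0:
g1 = x OR y = 0 OR 0 = 0
g2 = z OR g1 = 0 OR 0 = 0
g3 = NOT g2 = NOT 0 = 1
So g3 = 1 as required.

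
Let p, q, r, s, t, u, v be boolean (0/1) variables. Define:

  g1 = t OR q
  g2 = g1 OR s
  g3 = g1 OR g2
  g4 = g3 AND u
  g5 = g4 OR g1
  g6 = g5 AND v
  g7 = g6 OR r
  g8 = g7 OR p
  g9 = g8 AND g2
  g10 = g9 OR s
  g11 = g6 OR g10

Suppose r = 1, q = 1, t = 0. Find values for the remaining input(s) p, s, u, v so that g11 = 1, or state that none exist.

g11 = g6 OR g10 must be 1, so at least one of g6, g10 is 1.
Check with r = 1, q = 1, t = 0 and p=0, s=0, u=1, v=1:
g1 = t OR q = 0 OR 1 = 1
g2 = g1 OR s = 1 OR 0 = 1
g3 = g1 OR g2 = 1 OR 1 = 1
g4 = g3 AND u = 1 AND 1 = 1
g5 = g4 OR g1 = 1 OR 1 = 1
g6 = g5 AND v = 1 AND 1 = 1
g7 = g6 OR r = 1 OR 1 = 1
g8 = g7 OR p = 1 OR 0 = 1
g9 = g8 AND g2 = 1 AND 1 = 1
g10 = g9 OR s = 1 OR 0 = 1
g11 = g6 OR g10 = 1 OR 1 = 1
So g11 = 1.

p=0, s=0, u=1, v=1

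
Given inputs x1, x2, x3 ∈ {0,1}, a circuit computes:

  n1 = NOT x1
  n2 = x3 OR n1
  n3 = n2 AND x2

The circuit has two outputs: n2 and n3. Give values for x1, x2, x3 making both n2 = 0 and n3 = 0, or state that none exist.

Check with x1=1 x2=1 x3=0:
n1 = NOT x1 = NOT 1 = 0
n2 = x3 OR n1 = 0 OR 0 = 0
n3 = n2 AND x2 = 0 AND 1 = 0
So n2 = 0 and n3 = 0.

x1=1 x2=1 x3=0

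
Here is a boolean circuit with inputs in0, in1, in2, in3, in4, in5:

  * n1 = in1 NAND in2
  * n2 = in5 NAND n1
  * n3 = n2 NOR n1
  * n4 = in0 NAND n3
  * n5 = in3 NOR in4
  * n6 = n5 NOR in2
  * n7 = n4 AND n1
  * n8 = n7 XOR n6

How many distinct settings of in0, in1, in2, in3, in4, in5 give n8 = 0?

40

n8 = n7 XOR n6 must be 0, so n7 and n6 are equal.
Enumerating the 64 input combinations, 40 give n8 = 0 and 24 give n8 = 1.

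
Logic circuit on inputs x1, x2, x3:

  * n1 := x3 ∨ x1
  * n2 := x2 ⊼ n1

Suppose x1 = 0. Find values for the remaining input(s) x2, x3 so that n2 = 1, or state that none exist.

Check with x1 = 0 and x2=0, x3=0:
n1 = x3 ∨ x1 = 0 ∨ 0 = 0
n2 = x2 ⊼ n1 = 0 ⊼ 0 = 1
So n2 = 1.

x2=0 x3=0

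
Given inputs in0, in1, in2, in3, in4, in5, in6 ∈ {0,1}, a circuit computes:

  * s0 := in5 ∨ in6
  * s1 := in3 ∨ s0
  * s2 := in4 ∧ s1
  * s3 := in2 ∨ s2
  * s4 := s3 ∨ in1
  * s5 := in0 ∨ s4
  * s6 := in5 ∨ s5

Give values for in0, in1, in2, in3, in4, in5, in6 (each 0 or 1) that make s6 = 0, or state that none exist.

Check with in0=0 in1=0 in2=0 in3=1 in4=0 in5=0 in6=0:
s0 = in5 ∨ in6 = 0 ∨ 0 = 0
s1 = in3 ∨ s0 = 1 ∨ 0 = 1
s2 = in4 ∧ s1 = 0 ∧ 1 = 0
s3 = in2 ∨ s2 = 0 ∨ 0 = 0
s4 = s3 ∨ in1 = 0 ∨ 0 = 0
s5 = in0 ∨ s4 = 0 ∨ 0 = 0
s6 = in5 ∨ s5 = 0 ∨ 0 = 0
So s6 = 0 as required.

in0=0 in1=0 in2=0 in3=1 in4=0 in5=0 in6=0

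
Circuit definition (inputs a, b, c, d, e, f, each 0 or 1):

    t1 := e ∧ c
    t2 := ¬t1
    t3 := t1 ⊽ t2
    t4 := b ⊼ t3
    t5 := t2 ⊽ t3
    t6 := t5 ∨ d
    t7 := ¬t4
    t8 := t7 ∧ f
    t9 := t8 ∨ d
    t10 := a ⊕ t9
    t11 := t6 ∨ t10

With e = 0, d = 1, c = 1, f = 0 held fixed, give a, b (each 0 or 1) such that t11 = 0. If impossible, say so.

no solution exists

With e = 0, d = 1, c = 1, f = 0 fixed, none of the 4 settings of a, b give t11 = 0.
For example, with a=0, b=0:
t1 = e ∧ c = 0 ∧ 1 = 0
t2 = ¬t1 = ¬0 = 1
t3 = t1 ⊽ t2 = 0 ⊽ 1 = 0
t4 = b ⊼ t3 = 0 ⊼ 0 = 1
t5 = t2 ⊽ t3 = 1 ⊽ 0 = 0
t6 = t5 ∨ d = 0 ∨ 1 = 1
t7 = ¬t4 = ¬1 = 0
t8 = t7 ∧ f = 0 ∧ 0 = 0
t9 = t8 ∨ d = 0 ∨ 1 = 1
t10 = a ⊕ t9 = 0 ⊕ 1 = 1
t11 = t6 ∨ t10 = 1 ∨ 1 = 1
giving t11 = 1 ≠ 0.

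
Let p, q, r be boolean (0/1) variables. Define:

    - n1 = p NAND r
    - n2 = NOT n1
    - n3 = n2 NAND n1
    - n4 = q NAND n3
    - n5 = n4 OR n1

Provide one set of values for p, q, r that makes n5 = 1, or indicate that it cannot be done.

p=0, q=0, r=1

Check with p=0, q=0, r=1:
n1 = p NAND r = 0 NAND 1 = 1
n2 = NOT n1 = NOT 1 = 0
n3 = n2 NAND n1 = 0 NAND 1 = 1
n4 = q NAND n3 = 0 NAND 1 = 1
n5 = n4 OR n1 = 1 OR 1 = 1
So n5 = 1 as required.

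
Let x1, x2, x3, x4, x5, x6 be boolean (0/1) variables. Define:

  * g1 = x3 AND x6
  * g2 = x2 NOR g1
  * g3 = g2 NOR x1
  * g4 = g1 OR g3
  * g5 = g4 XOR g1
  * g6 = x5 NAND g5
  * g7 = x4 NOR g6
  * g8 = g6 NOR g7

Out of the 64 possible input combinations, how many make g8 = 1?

3

g8 = g6 NOR g7 must be 1, so both g6 = 0 and g7 = 0.
g6 = x5 NAND g5 must be 0, so both x5 = 1 and g5 = 1.
Enumerating the 64 input combinations, 3 give g8 = 1 and 61 give g8 = 0.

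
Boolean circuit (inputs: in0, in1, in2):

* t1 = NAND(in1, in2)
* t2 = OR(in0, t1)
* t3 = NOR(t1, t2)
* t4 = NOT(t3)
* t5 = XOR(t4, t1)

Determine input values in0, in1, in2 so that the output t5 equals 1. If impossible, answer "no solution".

Check with in0=1, in1=1, in2=1:
t1 = NAND(in1, in2) = NAND(1, 1) = 0
t2 = OR(in0, t1) = OR(1, 0) = 1
t3 = NOR(t1, t2) = NOR(0, 1) = 0
t4 = NOT(t3) = NOT 0 = 1
t5 = XOR(t4, t1) = XOR(1, 0) = 1
So t5 = 1 as required.

in0=1, in1=1, in2=1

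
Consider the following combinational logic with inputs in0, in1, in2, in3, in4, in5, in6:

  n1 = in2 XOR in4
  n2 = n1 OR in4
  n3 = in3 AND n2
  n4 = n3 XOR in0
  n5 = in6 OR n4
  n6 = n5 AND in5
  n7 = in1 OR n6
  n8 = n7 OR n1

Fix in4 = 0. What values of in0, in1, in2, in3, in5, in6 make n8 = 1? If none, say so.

Check with in4 = 0 and in0=1, in1=1, in2=1, in3=0, in5=0, in6=0:
n1 = in2 XOR in4 = 1 XOR 0 = 1
n2 = n1 OR in4 = 1 OR 0 = 1
n3 = in3 AND n2 = 0 AND 1 = 0
n4 = n3 XOR in0 = 0 XOR 1 = 1
n5 = in6 OR n4 = 0 OR 1 = 1
n6 = n5 AND in5 = 1 AND 0 = 0
n7 = in1 OR n6 = 1 OR 0 = 1
n8 = n7 OR n1 = 1 OR 1 = 1
So n8 = 1.

in0=1, in1=1, in2=1, in3=0, in5=0, in6=0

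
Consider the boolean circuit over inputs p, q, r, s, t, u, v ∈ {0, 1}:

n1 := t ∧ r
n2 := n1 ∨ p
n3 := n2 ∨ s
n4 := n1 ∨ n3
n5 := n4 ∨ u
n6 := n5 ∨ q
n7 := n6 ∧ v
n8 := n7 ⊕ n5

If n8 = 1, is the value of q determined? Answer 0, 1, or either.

Both values of q occur among assignments with n8 = 1:
  q=0: p=0, q=0, r=0, s=0, t=0, u=1, v=0
  q=1: p=0, q=1, r=0, s=0, t=0, u=0, v=1

either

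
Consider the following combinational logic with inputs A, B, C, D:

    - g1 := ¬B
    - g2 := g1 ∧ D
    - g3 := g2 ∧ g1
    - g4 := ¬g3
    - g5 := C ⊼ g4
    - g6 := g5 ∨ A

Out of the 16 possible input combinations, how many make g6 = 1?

g6 = g5 ∨ A must be 1, so at least one of g5, A is 1.
Enumerating the 16 input combinations, 13 give g6 = 1 and 3 give g6 = 0.

13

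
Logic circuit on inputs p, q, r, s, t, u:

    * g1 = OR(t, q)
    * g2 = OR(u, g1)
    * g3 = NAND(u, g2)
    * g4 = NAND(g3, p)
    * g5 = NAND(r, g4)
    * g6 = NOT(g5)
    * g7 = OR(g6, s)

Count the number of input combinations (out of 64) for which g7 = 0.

20

g7 = OR(g6, s) must be 0, so both g6 = 0 and s = 0.
g6 = NOT(g5) must be 0, so g5 = 1.
Enumerating the 64 input combinations, 20 give g7 = 0 and 44 give g7 = 1.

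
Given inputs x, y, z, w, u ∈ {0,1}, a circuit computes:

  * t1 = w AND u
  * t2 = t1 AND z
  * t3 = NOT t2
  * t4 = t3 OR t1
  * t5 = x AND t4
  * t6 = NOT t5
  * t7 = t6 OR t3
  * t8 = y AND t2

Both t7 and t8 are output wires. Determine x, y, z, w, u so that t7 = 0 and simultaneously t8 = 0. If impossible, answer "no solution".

x=1, y=0, z=1, w=1, u=1

Check with x=1, y=0, z=1, w=1, u=1:
t1 = w AND u = 1 AND 1 = 1
t2 = t1 AND z = 1 AND 1 = 1
t3 = NOT t2 = NOT 1 = 0
t4 = t3 OR t1 = 0 OR 1 = 1
t5 = x AND t4 = 1 AND 1 = 1
t6 = NOT t5 = NOT 1 = 0
t7 = t6 OR t3 = 0 OR 0 = 0
t8 = y AND t2 = 0 AND 1 = 0
So t7 = 0 and t8 = 0.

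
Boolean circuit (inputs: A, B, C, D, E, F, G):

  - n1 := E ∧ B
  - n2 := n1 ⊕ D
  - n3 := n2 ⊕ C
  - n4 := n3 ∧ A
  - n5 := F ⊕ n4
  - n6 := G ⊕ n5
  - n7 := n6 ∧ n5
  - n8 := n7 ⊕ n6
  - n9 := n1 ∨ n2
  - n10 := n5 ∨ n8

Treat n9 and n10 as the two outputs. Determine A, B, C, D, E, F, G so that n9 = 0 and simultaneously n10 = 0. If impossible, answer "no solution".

A=1, B=0, C=0, D=0, E=0, F=0, G=0

Check with A=1, B=0, C=0, D=0, E=0, F=0, G=0:
n1 = E ∧ B = 0 ∧ 0 = 0
n2 = n1 ⊕ D = 0 ⊕ 0 = 0
n3 = n2 ⊕ C = 0 ⊕ 0 = 0
n4 = n3 ∧ A = 0 ∧ 1 = 0
n5 = F ⊕ n4 = 0 ⊕ 0 = 0
n6 = G ⊕ n5 = 0 ⊕ 0 = 0
n7 = n6 ∧ n5 = 0 ∧ 0 = 0
n8 = n7 ⊕ n6 = 0 ⊕ 0 = 0
n9 = n1 ∨ n2 = 0 ∨ 0 = 0
n10 = n5 ∨ n8 = 0 ∨ 0 = 0
So n9 = 0 and n10 = 0.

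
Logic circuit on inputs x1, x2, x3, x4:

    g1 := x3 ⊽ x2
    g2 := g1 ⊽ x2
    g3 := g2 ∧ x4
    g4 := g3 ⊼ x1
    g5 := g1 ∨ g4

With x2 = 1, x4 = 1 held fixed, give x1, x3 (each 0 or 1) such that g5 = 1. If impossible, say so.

x1=1 x3=0

Check with x2 = 1, x4 = 1 and x1=1, x3=0:
g1 = x3 ⊽ x2 = 0 ⊽ 1 = 0
g2 = g1 ⊽ x2 = 0 ⊽ 1 = 0
g3 = g2 ∧ x4 = 0 ∧ 1 = 0
g4 = g3 ⊼ x1 = 0 ⊼ 1 = 1
g5 = g1 ∨ g4 = 0 ∨ 1 = 1
So g5 = 1.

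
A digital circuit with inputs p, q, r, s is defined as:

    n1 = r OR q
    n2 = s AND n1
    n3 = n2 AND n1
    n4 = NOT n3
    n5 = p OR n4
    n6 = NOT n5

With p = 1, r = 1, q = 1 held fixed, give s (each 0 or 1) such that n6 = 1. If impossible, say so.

With p = 1, r = 1, q = 1 fixed, none of the 2 settings of s give n6 = 1.
For example, with s=1:
n1 = r OR q = 1 OR 1 = 1
n2 = s AND n1 = 1 AND 1 = 1
n3 = n2 AND n1 = 1 AND 1 = 1
n4 = NOT n3 = NOT 1 = 0
n5 = p OR n4 = 1 OR 0 = 1
n6 = NOT n5 = NOT 1 = 0
giving n6 = 0 ≠ 1.

no solution exists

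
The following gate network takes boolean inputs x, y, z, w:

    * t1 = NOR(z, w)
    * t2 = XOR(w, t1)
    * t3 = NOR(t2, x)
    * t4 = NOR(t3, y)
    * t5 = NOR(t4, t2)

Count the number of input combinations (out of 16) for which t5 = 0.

13

t5 = NOR(t4, t2) must be 0, so at least one of t4, t2 is 1.
Enumerating the 16 input combinations, 13 give t5 = 0 and 3 give t5 = 1.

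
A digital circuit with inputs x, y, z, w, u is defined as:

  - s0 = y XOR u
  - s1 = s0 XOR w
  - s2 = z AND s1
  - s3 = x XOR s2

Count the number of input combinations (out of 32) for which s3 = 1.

16

s3 = x XOR s2 must be 1, so x and s2 differ.
Enumerating the 32 input combinations, 16 give s3 = 1 and 16 give s3 = 0.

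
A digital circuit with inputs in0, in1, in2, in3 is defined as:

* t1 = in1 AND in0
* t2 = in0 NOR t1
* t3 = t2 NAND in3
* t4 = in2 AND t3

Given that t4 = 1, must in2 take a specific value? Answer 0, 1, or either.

t4 = in2 AND t3 must be 1, so both in2 = 1 and t3 = 1.
Every assignment with t4 = 1 has in2 = 1; there are 6 such assignment(s).

1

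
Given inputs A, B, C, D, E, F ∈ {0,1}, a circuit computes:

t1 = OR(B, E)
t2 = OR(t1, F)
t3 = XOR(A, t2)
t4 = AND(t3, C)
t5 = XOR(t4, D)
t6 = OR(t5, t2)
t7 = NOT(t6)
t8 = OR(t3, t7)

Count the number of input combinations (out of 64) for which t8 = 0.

30

t8 = OR(t3, t7) must be 0, so both t3 = 0 and t7 = 0.
Enumerating the 64 input combinations, 30 give t8 = 0 and 34 give t8 = 1.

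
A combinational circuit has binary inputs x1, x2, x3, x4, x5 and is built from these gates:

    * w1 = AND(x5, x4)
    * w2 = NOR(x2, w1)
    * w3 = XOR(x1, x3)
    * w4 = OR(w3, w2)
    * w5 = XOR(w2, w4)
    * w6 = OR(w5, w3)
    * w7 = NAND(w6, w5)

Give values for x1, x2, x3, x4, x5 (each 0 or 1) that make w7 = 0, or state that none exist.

x1=0, x2=1, x3=1, x4=0, x5=0

Check with x1=0, x2=1, x3=1, x4=0, x5=0:
w1 = AND(x5, x4) = AND(0, 0) = 0
w2 = NOR(x2, w1) = NOR(1, 0) = 0
w3 = XOR(x1, x3) = XOR(0, 1) = 1
w4 = OR(w3, w2) = OR(1, 0) = 1
w5 = XOR(w2, w4) = XOR(0, 1) = 1
w6 = OR(w5, w3) = OR(1, 1) = 1
w7 = NAND(w6, w5) = NAND(1, 1) = 0
So w7 = 0 as required.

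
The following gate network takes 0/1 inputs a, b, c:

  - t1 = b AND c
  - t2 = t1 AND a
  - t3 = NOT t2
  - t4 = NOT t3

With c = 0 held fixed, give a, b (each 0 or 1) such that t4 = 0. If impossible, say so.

a=1 b=1

Check with c = 0 and a=1, b=1:
t1 = b AND c = 1 AND 0 = 0
t2 = t1 AND a = 0 AND 1 = 0
t3 = NOT t2 = NOT 0 = 1
t4 = NOT t3 = NOT 1 = 0
So t4 = 0.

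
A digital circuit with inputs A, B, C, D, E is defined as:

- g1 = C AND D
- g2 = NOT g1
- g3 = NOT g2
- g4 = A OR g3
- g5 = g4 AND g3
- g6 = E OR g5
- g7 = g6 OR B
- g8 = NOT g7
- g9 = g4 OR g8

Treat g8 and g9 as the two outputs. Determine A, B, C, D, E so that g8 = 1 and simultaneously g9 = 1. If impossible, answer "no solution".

Check with A=0, B=0, C=0, D=1, E=0:
g1 = C AND D = 0 AND 1 = 0
g2 = NOT g1 = NOT 0 = 1
g3 = NOT g2 = NOT 1 = 0
g4 = A OR g3 = 0 OR 0 = 0
g5 = g4 AND g3 = 0 AND 0 = 0
g6 = E OR g5 = 0 OR 0 = 0
g7 = g6 OR B = 0 OR 0 = 0
g8 = NOT g7 = NOT 0 = 1
g9 = g4 OR g8 = 0 OR 1 = 1
So g8 = 1 and g9 = 1.

A=0, B=0, C=0, D=1, E=0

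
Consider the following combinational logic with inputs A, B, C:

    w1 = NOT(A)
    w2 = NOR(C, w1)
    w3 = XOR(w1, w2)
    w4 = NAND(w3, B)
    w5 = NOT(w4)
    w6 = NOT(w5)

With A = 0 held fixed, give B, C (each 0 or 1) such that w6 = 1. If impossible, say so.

Check with A = 0 and B=0, C=0:
w1 = NOT(A) = NOT 0 = 1
w2 = NOR(C, w1) = NOR(0, 1) = 0
w3 = XOR(w1, w2) = XOR(1, 0) = 1
w4 = NAND(w3, B) = NAND(1, 0) = 1
w5 = NOT(w4) = NOT 1 = 0
w6 = NOT(w5) = NOT 0 = 1
So w6 = 1.

B=0, C=0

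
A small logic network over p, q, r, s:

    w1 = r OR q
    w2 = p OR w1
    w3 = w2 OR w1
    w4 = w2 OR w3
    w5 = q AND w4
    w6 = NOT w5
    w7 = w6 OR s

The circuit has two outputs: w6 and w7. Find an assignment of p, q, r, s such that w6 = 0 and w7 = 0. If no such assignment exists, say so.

p=1, q=1, r=0, s=0

Check with p=1, q=1, r=0, s=0:
w1 = r OR q = 0 OR 1 = 1
w2 = p OR w1 = 1 OR 1 = 1
w3 = w2 OR w1 = 1 OR 1 = 1
w4 = w2 OR w3 = 1 OR 1 = 1
w5 = q AND w4 = 1 AND 1 = 1
w6 = NOT w5 = NOT 1 = 0
w7 = w6 OR s = 0 OR 0 = 0
So w6 = 0 and w7 = 0.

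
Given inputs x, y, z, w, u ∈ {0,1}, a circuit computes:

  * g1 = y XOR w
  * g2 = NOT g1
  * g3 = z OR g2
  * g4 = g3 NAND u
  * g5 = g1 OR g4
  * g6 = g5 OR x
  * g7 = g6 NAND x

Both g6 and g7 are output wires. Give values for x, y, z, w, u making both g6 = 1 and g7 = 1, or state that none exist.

Check with x=0, y=0, z=0, w=1, u=1:
g1 = y XOR w = 0 XOR 1 = 1
g2 = NOT g1 = NOT 1 = 0
g3 = z OR g2 = 0 OR 0 = 0
g4 = g3 NAND u = 0 NAND 1 = 1
g5 = g1 OR g4 = 1 OR 1 = 1
g6 = g5 OR x = 1 OR 0 = 1
g7 = g6 NAND x = 1 NAND 0 = 1
So g6 = 1 and g7 = 1.

x=0, y=0, z=0, w=1, u=1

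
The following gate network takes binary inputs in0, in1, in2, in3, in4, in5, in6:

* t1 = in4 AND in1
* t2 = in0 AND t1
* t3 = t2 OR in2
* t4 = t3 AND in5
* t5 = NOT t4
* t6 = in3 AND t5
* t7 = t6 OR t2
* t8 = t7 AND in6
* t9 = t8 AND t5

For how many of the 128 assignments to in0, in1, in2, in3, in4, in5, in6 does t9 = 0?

103

t9 = t8 AND t5 must be 0, so at least one of t8, t5 is 0.
Enumerating the 128 input combinations, 103 give t9 = 0 and 25 give t9 = 1.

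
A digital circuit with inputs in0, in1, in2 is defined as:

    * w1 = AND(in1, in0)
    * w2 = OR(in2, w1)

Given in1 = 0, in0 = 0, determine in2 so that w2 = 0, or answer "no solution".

w2 = OR(in2, w1) must be 0, so both in2 = 0 and w1 = 0.
Check with in1 = 0, in0 = 0 and in2=0:
w1 = AND(in1, in0) = AND(0, 0) = 0
w2 = OR(in2, w1) = OR(0, 0) = 0
So w2 = 0.

in2=0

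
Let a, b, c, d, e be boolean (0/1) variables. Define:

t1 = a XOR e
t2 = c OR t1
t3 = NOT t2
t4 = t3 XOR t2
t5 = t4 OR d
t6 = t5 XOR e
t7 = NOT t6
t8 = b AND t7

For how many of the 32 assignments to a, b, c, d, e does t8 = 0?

t8 = b AND t7 must be 0, so at least one of b, t7 is 0.
Enumerating the 32 input combinations, 24 give t8 = 0 and 8 give t8 = 1.

24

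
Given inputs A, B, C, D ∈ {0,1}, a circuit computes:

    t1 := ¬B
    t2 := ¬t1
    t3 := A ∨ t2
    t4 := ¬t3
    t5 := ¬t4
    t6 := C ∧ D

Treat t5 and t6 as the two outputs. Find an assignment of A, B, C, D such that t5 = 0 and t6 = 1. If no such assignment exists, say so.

Check with A=0, B=0, C=1, D=1:
t1 = ¬B = ¬0 = 1
t2 = ¬t1 = ¬1 = 0
t3 = A ∨ t2 = 0 ∨ 0 = 0
t4 = ¬t3 = ¬0 = 1
t5 = ¬t4 = ¬1 = 0
t6 = C ∧ D = 1 ∧ 1 = 1
So t5 = 0 and t6 = 1.

A=0, B=0, C=1, D=1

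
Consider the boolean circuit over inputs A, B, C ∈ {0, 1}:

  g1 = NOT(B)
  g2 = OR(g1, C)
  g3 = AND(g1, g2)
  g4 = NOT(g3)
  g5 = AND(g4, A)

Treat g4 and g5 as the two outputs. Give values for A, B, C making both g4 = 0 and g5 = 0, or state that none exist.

Check with A=1 B=0 C=1:
g1 = NOT(B) = NOT 0 = 1
g2 = OR(g1, C) = OR(1, 1) = 1
g3 = AND(g1, g2) = AND(1, 1) = 1
g4 = NOT(g3) = NOT 1 = 0
g5 = AND(g4, A) = AND(0, 1) = 0
So g4 = 0 and g5 = 0.

A=1 B=0 C=1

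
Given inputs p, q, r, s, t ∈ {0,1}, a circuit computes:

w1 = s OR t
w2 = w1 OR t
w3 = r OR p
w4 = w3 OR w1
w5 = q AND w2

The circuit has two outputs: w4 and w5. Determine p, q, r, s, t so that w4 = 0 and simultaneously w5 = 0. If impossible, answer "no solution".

p=0, q=1, r=0, s=0, t=0

Check with p=0, q=1, r=0, s=0, t=0:
w1 = s OR t = 0 OR 0 = 0
w2 = w1 OR t = 0 OR 0 = 0
w3 = r OR p = 0 OR 0 = 0
w4 = w3 OR w1 = 0 OR 0 = 0
w5 = q AND w2 = 1 AND 0 = 0
So w4 = 0 and w5 = 0.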